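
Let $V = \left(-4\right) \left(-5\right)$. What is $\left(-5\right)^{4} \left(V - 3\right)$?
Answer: $10625$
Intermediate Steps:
$V = 20$
$\left(-5\right)^{4} \left(V - 3\right) = \left(-5\right)^{4} \left(20 - 3\right) = 625 \cdot 17 = 10625$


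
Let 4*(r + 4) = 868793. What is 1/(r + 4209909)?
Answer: 4/17708413 ≈ 2.2588e-7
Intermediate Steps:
r = 868777/4 (r = -4 + (¼)*868793 = -4 + 868793/4 = 868777/4 ≈ 2.1719e+5)
1/(r + 4209909) = 1/(868777/4 + 4209909) = 1/(17708413/4) = 4/17708413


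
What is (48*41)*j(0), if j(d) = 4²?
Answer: 31488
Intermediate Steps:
j(d) = 16
(48*41)*j(0) = (48*41)*16 = 1968*16 = 31488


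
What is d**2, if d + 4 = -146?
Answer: 22500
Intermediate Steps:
d = -150 (d = -4 - 146 = -150)
d**2 = (-150)**2 = 22500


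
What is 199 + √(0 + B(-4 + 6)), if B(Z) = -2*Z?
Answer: 199 + 2*I ≈ 199.0 + 2.0*I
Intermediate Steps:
199 + √(0 + B(-4 + 6)) = 199 + √(0 - 2*(-4 + 6)) = 199 + √(0 - 2*2) = 199 + √(0 - 4) = 199 + √(-4) = 199 + 2*I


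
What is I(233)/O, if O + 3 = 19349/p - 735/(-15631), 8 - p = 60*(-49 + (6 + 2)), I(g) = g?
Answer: 183439036/3847475 ≈ 47.678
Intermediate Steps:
p = 2468 (p = 8 - 60*(-49 + (6 + 2)) = 8 - 60*(-49 + 8) = 8 - 60*(-41) = 8 - 1*(-2460) = 8 + 2460 = 2468)
O = 3847475/787292 (O = -3 + (19349/2468 - 735/(-15631)) = -3 + (19349*(1/2468) - 735*(-1/15631)) = -3 + (19349/2468 + 15/319) = -3 + 6209351/787292 = 3847475/787292 ≈ 4.8870)
I(233)/O = 233/(3847475/787292) = 233*(787292/3847475) = 183439036/3847475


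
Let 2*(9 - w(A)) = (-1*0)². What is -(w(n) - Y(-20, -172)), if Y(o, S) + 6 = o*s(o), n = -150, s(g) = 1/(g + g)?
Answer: -29/2 ≈ -14.500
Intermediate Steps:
s(g) = 1/(2*g)
w(A) = 9 (w(A) = 9 - (-1*0)²/2 = 9 - ½*0² = 9 - ½*0 = 9 + 0 = 9)
Y(o, S) = -11/2 (Y(o, S) = -6 + o*(1/(2*o)) = -6 + ½ = -11/2)
-(w(n) - Y(-20, -172)) = -(9 - 1*(-11/2)) = -(9 + 11/2) = -1*29/2 = -29/2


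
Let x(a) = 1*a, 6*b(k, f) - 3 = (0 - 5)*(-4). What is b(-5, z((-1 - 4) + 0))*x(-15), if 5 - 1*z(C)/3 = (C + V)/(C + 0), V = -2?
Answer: -115/2 ≈ -57.500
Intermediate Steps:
z(C) = 15 - 3*(-2 + C)/C (z(C) = 15 - 3*(C - 2)/(C + 0) = 15 - 3*(-2 + C)/C)
b(k, f) = 23/6 (b(k, f) = 1/2 + ((0 - 5)*(-4))/6 = 1/2 + (-5*(-4))/6 = 1/2 + (1/6)*20 = 1/2 + 10/3 = 23/6)
x(a) = a
b(-5, z((-1 - 4) + 0))*x(-15) = (23/6)*(-15) = -115/2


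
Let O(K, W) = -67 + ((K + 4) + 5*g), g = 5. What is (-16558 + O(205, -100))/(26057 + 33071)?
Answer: -16391/59128 ≈ -0.27721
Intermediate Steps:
O(K, W) = -38 + K (O(K, W) = -67 + ((K + 4) + 5*5) = -67 + ((4 + K) + 25) = -67 + (29 + K) = -38 + K)
(-16558 + O(205, -100))/(26057 + 33071) = (-16558 + (-38 + 205))/(26057 + 33071) = (-16558 + 167)/59128 = -16391*1/59128 = -16391/59128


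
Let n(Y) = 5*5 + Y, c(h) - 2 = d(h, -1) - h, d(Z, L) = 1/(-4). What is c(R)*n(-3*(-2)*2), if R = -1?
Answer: 407/4 ≈ 101.75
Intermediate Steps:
d(Z, L) = -1/4
c(h) = 7/4 - h (c(h) = 2 + (-1/4 - h) = 7/4 - h)
n(Y) = 25 + Y
c(R)*n(-3*(-2)*2) = (7/4 - 1*(-1))*(25 - 3*(-2)*2) = (7/4 + 1)*(25 + 6*2) = 11*(25 + 12)/4 = (11/4)*37 = 407/4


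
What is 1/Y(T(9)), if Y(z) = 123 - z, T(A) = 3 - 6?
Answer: 1/126 ≈ 0.0079365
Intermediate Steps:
T(A) = -3
1/Y(T(9)) = 1/(123 - 1*(-3)) = 1/(123 + 3) = 1/126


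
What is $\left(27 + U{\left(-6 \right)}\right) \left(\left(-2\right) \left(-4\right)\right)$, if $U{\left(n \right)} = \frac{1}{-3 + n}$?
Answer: $\frac{1936}{9} \approx 215.11$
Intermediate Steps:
$\left(27 + U{\left(-6 \right)}\right) \left(\left(-2\right) \left(-4\right)\right) = \left(27 + \frac{1}{-3 - 6}\right) \left(\left(-2\right) \left(-4\right)\right) = \left(27 + \frac{1}{-9}\right) 8 = \left(27 - \frac{1}{9}\right) 8 = \frac{242}{9} \cdot 8 = \frac{1936}{9}$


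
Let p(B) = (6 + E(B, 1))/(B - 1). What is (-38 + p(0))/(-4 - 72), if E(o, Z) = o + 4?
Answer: 12/19 ≈ 0.63158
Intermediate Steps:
E(o, Z) = 4 + o
p(B) = (10 + B)/(-1 + B) (p(B) = (6 + (4 + B))/(B - 1) = (10 + B)/(-1 + B))
(-38 + p(0))/(-4 - 72) = (-38 + (10 + 0)/(-1 + 0))/(-4 - 72) = (-38 + 10/(-1))/(-76) = (-38 - 1*10)*(-1/76) = (-38 - 10)*(-1/76) = -48*(-1/76) = 12/19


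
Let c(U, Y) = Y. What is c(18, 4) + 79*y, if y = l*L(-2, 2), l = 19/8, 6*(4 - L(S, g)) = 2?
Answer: 16607/24 ≈ 691.96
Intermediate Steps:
L(S, g) = 11/3 (L(S, g) = 4 - 1/6*2 = 4 - 1/3 = 11/3)
l = 19/8 (l = 19*(1/8) = 19/8 ≈ 2.3750)
y = 209/24 (y = (19/8)*(11/3) = 209/24 ≈ 8.7083)
c(18, 4) + 79*y = 4 + 79*(209/24) = 4 + 16511/24 = 16607/24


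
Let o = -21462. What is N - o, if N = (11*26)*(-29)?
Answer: 13168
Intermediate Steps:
N = -8294 (N = 286*(-29) = -8294)
N - o = -8294 - 1*(-21462) = -8294 + 21462 = 13168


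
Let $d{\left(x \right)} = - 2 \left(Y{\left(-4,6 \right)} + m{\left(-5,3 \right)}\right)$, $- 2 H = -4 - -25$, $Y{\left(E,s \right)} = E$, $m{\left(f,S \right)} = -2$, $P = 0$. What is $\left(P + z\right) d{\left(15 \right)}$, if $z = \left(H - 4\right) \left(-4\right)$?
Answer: $696$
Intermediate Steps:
$H = - \frac{21}{2}$ ($H = - \frac{-4 - -25}{2} = - \frac{-4 + 25}{2} = \left(- \frac{1}{2}\right) 21 = - \frac{21}{2} \approx -10.5$)
$d{\left(x \right)} = 12$ ($d{\left(x \right)} = - 2 \left(-4 - 2\right) = \left(-2\right) \left(-6\right) = 12$)
$z = 58$ ($z = \left(- \frac{21}{2} - 4\right) \left(-4\right) = \left(- \frac{29}{2}\right) \left(-4\right) = 58$)
$\left(P + z\right) d{\left(15 \right)} = \left(0 + 58\right) 12 = 58 \cdot 12 = 696$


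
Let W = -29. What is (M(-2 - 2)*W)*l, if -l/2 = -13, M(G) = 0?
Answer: 0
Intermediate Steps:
l = 26 (l = -2*(-13) = 26)
(M(-2 - 2)*W)*l = (0*(-29))*26 = 0*26 = 0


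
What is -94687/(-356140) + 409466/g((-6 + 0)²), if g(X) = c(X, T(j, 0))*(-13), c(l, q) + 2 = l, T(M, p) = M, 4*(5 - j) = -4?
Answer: -72892684793/78706940 ≈ -926.13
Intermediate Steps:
j = 6 (j = 5 - ¼*(-4) = 5 + 1 = 6)
c(l, q) = -2 + l
g(X) = 26 - 13*X (g(X) = (-2 + X)*(-13) = 26 - 13*X)
-94687/(-356140) + 409466/g((-6 + 0)²) = -94687/(-356140) + 409466/(26 - 13*(-6 + 0)²) = -94687*(-1/356140) + 409466/(26 - 13*(-6)²) = 94687/356140 + 409466/(26 - 13*36) = 94687/356140 + 409466/(26 - 468) = 94687/356140 + 409466/(-442) = 94687/356140 + 409466*(-1/442) = 94687/356140 - 204733/221 = -72892684793/78706940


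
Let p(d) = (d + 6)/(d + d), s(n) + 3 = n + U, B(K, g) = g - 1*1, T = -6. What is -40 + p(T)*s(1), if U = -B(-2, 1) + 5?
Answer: -40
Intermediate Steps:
B(K, g) = -1 + g (B(K, g) = g - 1 = -1 + g)
U = 5 (U = -(-1 + 1) + 5 = -1*0 + 5 = 0 + 5 = 5)
s(n) = 2 + n (s(n) = -3 + (n + 5) = -3 + (5 + n) = 2 + n)
p(d) = (6 + d)/(2*d) (p(d) = (6 + d)/((2*d)) = (6 + d)*(1/(2*d)) = (6 + d)/(2*d))
-40 + p(T)*s(1) = -40 + ((1/2)*(6 - 6)/(-6))*(2 + 1) = -40 + ((1/2)*(-1/6)*0)*3 = -40 + 0*3 = -40 + 0 = -40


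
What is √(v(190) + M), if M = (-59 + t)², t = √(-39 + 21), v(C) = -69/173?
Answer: √(103632190 - 10594866*I*√2)/173 ≈ 58.997 - 4.2429*I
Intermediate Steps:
v(C) = -69/173 (v(C) = -69*1/173 = -69/173)
t = 3*I*√2 (t = √(-18) = 3*I*√2 ≈ 4.2426*I)
M = (-59 + 3*I*√2)² ≈ 3463.0 - 500.63*I
√(v(190) + M) = √(-69/173 + (3463 - 354*I*√2)) = √(599030/173 - 354*I*√2)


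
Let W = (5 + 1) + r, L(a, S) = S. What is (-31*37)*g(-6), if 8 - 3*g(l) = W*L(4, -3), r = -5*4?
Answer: 38998/3 ≈ 12999.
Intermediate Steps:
r = -20
W = -14 (W = (5 + 1) - 20 = 6 - 20 = -14)
g(l) = -34/3 (g(l) = 8/3 - (-14)*(-3)/3 = 8/3 - ⅓*42 = 8/3 - 14 = -34/3)
(-31*37)*g(-6) = -31*37*(-34/3) = -1147*(-34/3) = 38998/3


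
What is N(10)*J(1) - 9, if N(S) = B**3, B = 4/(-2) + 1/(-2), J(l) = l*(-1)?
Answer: 53/8 ≈ 6.6250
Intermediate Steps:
J(l) = -l
B = -5/2 (B = 4*(-1/2) + 1*(-1/2) = -2 - 1/2 = -5/2 ≈ -2.5000)
N(S) = -125/8 (N(S) = (-5/2)**3 = -125/8)
N(10)*J(1) - 9 = -(-125)/8 - 9 = -125/8*(-1) - 9 = 125/8 - 9 = 53/8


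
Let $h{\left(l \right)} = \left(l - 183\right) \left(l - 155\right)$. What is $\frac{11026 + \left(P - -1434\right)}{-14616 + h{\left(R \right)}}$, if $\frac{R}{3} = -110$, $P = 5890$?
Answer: $\frac{18350}{234189} \approx 0.078356$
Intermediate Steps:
$R = -330$ ($R = 3 \left(-110\right) = -330$)
$h{\left(l \right)} = \left(-183 + l\right) \left(-155 + l\right)$
$\frac{11026 + \left(P - -1434\right)}{-14616 + h{\left(R \right)}} = \frac{11026 + \left(5890 - -1434\right)}{-14616 + \left(28365 + \left(-330\right)^{2} - -111540\right)} = \frac{11026 + \left(5890 + 1434\right)}{-14616 + \left(28365 + 108900 + 111540\right)} = \frac{11026 + 7324}{-14616 + 248805} = \frac{18350}{234189}$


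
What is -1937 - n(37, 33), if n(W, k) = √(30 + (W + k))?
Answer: -1947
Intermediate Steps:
n(W, k) = √(30 + W + k)
-1937 - n(37, 33) = -1937 - √(30 + 37 + 33) = -1937 - √100 = -1937 - 1*10 = -1937 - 10 = -1947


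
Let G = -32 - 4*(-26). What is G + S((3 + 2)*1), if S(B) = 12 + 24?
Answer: 108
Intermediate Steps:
S(B) = 36
G = 72 (G = -32 + 104 = 72)
G + S((3 + 2)*1) = 72 + 36 = 108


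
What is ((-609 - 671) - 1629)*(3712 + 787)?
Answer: -13087591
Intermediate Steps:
((-609 - 671) - 1629)*(3712 + 787) = (-1280 - 1629)*4499 = -2909*4499 = -13087591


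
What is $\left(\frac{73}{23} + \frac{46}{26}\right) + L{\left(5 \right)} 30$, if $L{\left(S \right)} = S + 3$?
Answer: $\frac{73238}{299} \approx 244.94$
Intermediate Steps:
$L{\left(S \right)} = 3 + S$
$\left(\frac{73}{23} + \frac{46}{26}\right) + L{\left(5 \right)} 30 = \left(\frac{73}{23} + \frac{46}{26}\right) + \left(3 + 5\right) 30 = \left(73 \cdot \frac{1}{23} + 46 \cdot \frac{1}{26}\right) + 8 \cdot 30 = \left(\frac{73}{23} + \frac{23}{13}\right) + 240 = \frac{1478}{299} + 240 = \frac{73238}{299}$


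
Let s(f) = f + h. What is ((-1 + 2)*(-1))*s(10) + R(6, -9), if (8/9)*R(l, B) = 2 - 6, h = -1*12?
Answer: -5/2 ≈ -2.5000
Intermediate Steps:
h = -12
s(f) = -12 + f (s(f) = f - 12 = -12 + f)
R(l, B) = -9/2 (R(l, B) = 9*(2 - 6)/8 = (9/8)*(-4) = -9/2)
((-1 + 2)*(-1))*s(10) + R(6, -9) = ((-1 + 2)*(-1))*(-12 + 10) - 9/2 = (1*(-1))*(-2) - 9/2 = -1*(-2) - 9/2 = 2 - 9/2 = -5/2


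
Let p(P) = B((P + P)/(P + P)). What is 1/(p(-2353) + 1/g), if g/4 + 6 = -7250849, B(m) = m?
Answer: 29003420/29003419 ≈ 1.0000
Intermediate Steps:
g = -29003420 (g = -24 + 4*(-7250849) = -24 - 29003396 = -29003420)
p(P) = 1 (p(P) = (P + P)/(P + P) = (2*P)/((2*P)) = (2*P)*(1/(2*P)) = 1)
1/(p(-2353) + 1/g) = 1/(1 + 1/(-29003420)) = 1/(1 - 1/29003420) = 1/(29003419/29003420) = 29003420/29003419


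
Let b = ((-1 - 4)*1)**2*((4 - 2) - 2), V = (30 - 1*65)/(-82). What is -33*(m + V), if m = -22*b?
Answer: -1155/82 ≈ -14.085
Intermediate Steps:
V = 35/82 (V = (30 - 65)*(-1/82) = -35*(-1/82) = 35/82 ≈ 0.42683)
b = 0 (b = (-5*1)**2*(2 - 2) = (-5)**2*0 = 25*0 = 0)
m = 0 (m = -22*0 = 0)
-33*(m + V) = -33*(0 + 35/82) = -33*35/82 = -1155/82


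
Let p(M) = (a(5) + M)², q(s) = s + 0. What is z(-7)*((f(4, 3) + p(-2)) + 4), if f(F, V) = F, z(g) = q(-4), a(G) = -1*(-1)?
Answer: -36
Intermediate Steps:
a(G) = 1
q(s) = s
z(g) = -4
p(M) = (1 + M)²
z(-7)*((f(4, 3) + p(-2)) + 4) = -4*((4 + (1 - 2)²) + 4) = -4*((4 + (-1)²) + 4) = -4*((4 + 1) + 4) = -4*(5 + 4) = -4*9 = -36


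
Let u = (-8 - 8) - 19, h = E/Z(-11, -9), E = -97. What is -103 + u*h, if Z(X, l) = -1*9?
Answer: -4322/9 ≈ -480.22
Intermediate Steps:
Z(X, l) = -9
h = 97/9 (h = -97/(-9) = -97*(-⅑) = 97/9 ≈ 10.778)
u = -35 (u = -16 - 19 = -35)
-103 + u*h = -103 - 35*97/9 = -103 - 3395/9 = -4322/9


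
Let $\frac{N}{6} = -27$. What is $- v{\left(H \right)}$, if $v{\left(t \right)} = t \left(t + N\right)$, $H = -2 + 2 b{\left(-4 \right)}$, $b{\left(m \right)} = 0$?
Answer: $-328$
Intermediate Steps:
$N = -162$ ($N = 6 \left(-27\right) = -162$)
$H = -2$ ($H = -2 + 2 \cdot 0 = -2 + 0 = -2$)
$v{\left(t \right)} = t \left(-162 + t\right)$ ($v{\left(t \right)} = t \left(t - 162\right) = t \left(-162 + t\right)$)
$- v{\left(H \right)} = - \left(-2\right) \left(-162 - 2\right) = - \left(-2\right) \left(-164\right) = \left(-1\right) 328 = -328$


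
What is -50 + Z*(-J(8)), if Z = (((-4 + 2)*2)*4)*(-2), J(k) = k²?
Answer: -2098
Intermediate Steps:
Z = 32 (Z = (-2*2*4)*(-2) = -4*4*(-2) = -16*(-2) = 32)
-50 + Z*(-J(8)) = -50 + 32*(-1*8²) = -50 + 32*(-1*64) = -50 + 32*(-64) = -50 - 2048 = -2098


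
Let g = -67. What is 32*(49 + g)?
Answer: -576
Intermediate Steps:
32*(49 + g) = 32*(49 - 67) = 32*(-18) = -576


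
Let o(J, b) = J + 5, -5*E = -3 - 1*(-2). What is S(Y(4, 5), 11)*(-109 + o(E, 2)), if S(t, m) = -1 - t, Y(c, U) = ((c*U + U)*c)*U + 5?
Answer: 262614/5 ≈ 52523.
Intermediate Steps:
E = 1/5 (E = -(-3 - 1*(-2))/5 = -(-3 + 2)/5 = -1/5*(-1) = 1/5 ≈ 0.20000)
Y(c, U) = 5 + U*c*(U + U*c) (Y(c, U) = ((U*c + U)*c)*U + 5 = ((U + U*c)*c)*U + 5 = (c*(U + U*c))*U + 5 = U*c*(U + U*c) + 5 = 5 + U*c*(U + U*c))
o(J, b) = 5 + J
S(Y(4, 5), 11)*(-109 + o(E, 2)) = (-1 - (5 + 4*5**2 + 5**2*4**2))*(-109 + (5 + 1/5)) = (-1 - (5 + 4*25 + 25*16))*(-109 + 26/5) = (-1 - (5 + 100 + 400))*(-519/5) = (-1 - 1*505)*(-519/5) = (-1 - 505)*(-519/5) = -506*(-519/5) = 262614/5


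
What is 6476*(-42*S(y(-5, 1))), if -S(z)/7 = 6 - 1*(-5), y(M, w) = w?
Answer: 20943384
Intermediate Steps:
S(z) = -77 (S(z) = -7*(6 - 1*(-5)) = -7*(6 + 5) = -7*11 = -77)
6476*(-42*S(y(-5, 1))) = 6476*(-42*(-77)) = 6476*3234 = 20943384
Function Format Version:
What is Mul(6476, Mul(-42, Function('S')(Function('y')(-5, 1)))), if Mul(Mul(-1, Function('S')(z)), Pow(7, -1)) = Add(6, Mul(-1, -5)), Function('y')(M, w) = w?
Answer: 20943384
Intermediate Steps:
Function('S')(z) = -77 (Function('S')(z) = Mul(-7, Add(6, Mul(-1, -5))) = Mul(-7, Add(6, 5)) = Mul(-7, 11) = -77)
Mul(6476, Mul(-42, Function('S')(Function('y')(-5, 1)))) = Mul(6476, Mul(-42, -77)) = Mul(6476, 3234) = 20943384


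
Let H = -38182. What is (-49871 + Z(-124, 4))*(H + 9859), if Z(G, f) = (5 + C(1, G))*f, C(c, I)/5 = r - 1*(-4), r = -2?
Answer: 1410796953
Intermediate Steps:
C(c, I) = 10 (C(c, I) = 5*(-2 - 1*(-4)) = 5*(-2 + 4) = 5*2 = 10)
Z(G, f) = 15*f (Z(G, f) = (5 + 10)*f = 15*f)
(-49871 + Z(-124, 4))*(H + 9859) = (-49871 + 15*4)*(-38182 + 9859) = (-49871 + 60)*(-28323) = -49811*(-28323) = 1410796953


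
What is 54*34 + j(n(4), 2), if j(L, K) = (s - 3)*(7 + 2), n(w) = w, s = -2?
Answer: 1791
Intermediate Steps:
j(L, K) = -45 (j(L, K) = (-2 - 3)*(7 + 2) = -5*9 = -45)
54*34 + j(n(4), 2) = 54*34 - 45 = 1836 - 45 = 1791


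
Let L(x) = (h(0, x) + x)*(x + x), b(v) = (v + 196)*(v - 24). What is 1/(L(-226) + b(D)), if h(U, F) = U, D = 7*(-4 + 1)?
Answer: 1/94277 ≈ 1.0607e-5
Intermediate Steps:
D = -21 (D = 7*(-3) = -21)
b(v) = (-24 + v)*(196 + v) (b(v) = (196 + v)*(-24 + v) = (-24 + v)*(196 + v))
L(x) = 2*x² (L(x) = (0 + x)*(x + x) = x*(2*x) = 2*x²)
1/(L(-226) + b(D)) = 1/(2*(-226)² + (-4704 + (-21)² + 172*(-21))) = 1/(2*51076 + (-4704 + 441 - 3612)) = 1/(102152 - 7875) = 1/94277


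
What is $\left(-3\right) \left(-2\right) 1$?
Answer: $6$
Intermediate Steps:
$\left(-3\right) \left(-2\right) 1 = 6 \cdot 1 = 6$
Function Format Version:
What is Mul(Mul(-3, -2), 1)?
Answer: 6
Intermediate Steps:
Mul(Mul(-3, -2), 1) = Mul(6, 1) = 6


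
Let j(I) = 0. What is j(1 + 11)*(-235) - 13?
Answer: -13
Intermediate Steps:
j(1 + 11)*(-235) - 13 = 0*(-235) - 13 = 0 - 13 = -13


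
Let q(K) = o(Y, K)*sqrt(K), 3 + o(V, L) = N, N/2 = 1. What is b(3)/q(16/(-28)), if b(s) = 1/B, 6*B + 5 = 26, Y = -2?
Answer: I*sqrt(7)/7 ≈ 0.37796*I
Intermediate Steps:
N = 2 (N = 2*1 = 2)
o(V, L) = -1 (o(V, L) = -3 + 2 = -1)
B = 7/2 (B = -5/6 + (1/6)*26 = -5/6 + 13/3 = 7/2 ≈ 3.5000)
q(K) = -sqrt(K)
b(s) = 2/7 (b(s) = 1/(7/2) = 2/7)
b(3)/q(16/(-28)) = 2/(7*((-sqrt(16/(-28))))) = 2/(7*((-sqrt(16*(-1/28))))) = 2/(7*((-sqrt(-4/7)))) = 2/(7*((-2*I*sqrt(7)/7))) = 2*(I*sqrt(7)/2)/7 = I*sqrt(7)/7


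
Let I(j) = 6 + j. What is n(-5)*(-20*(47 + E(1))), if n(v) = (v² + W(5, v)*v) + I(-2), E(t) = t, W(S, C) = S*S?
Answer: 92160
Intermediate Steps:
W(S, C) = S²
n(v) = 4 + v² + 25*v (n(v) = (v² + 5²*v) + (6 - 2) = (v² + 25*v) + 4 = 4 + v² + 25*v)
n(-5)*(-20*(47 + E(1))) = (4 + (-5)² + 25*(-5))*(-20*(47 + 1)) = (4 + 25 - 125)*(-20*48) = -96*(-960) = 92160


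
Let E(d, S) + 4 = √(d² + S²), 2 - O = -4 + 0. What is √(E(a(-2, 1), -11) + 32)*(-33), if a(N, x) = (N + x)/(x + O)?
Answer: -33*√(1372 + 7*√5930)/7 ≈ -206.09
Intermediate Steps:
O = 6 (O = 2 - (-4 + 0) = 2 - 1*(-4) = 2 + 4 = 6)
a(N, x) = (N + x)/(6 + x) (a(N, x) = (N + x)/(x + 6) = (N + x)/(6 + x))
E(d, S) = -4 + √(S² + d²) (E(d, S) = -4 + √(d² + S²) = -4 + √(S² + d²))
√(E(a(-2, 1), -11) + 32)*(-33) = √((-4 + √((-11)² + ((-2 + 1)/(6 + 1))²)) + 32)*(-33) = √((-4 + √(121 + (-1/7)²)) + 32)*(-33) = √((-4 + √(121 + ((⅐)*(-1))²)) + 32)*(-33) = √((-4 + √(121 + (-⅐)²)) + 32)*(-33) = √((-4 + √(121 + 1/49)) + 32)*(-33) = √((-4 + √(5930/49)) + 32)*(-33) = √((-4 + √5930/7) + 32)*(-33) = √(28 + √5930/7)*(-33) = -33*√(28 + √5930/7)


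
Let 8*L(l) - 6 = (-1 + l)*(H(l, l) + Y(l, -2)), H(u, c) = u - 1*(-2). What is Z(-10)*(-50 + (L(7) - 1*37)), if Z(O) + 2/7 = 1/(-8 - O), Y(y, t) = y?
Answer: -891/56 ≈ -15.911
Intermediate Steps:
H(u, c) = 2 + u (H(u, c) = u + 2 = 2 + u)
Z(O) = -2/7 + 1/(-8 - O)
L(l) = ¾ + (-1 + l)*(2 + 2*l)/8 (L(l) = ¾ + ((-1 + l)*((2 + l) + l))/8 = ¾ + ((-1 + l)*(2 + 2*l))/8 = ¾ + (-1 + l)*(2 + 2*l)/8)
Z(-10)*(-50 + (L(7) - 1*37)) = ((-23 - 2*(-10))/(7*(8 - 10)))*(-50 + ((½ + (¼)*7²) - 1*37)) = ((⅐)*(-23 + 20)/(-2))*(-50 + ((½ + (¼)*49) - 37)) = ((⅐)*(-½)*(-3))*(-50 + ((½ + 49/4) - 37)) = 3*(-50 + (51/4 - 37))/14 = 3*(-50 - 97/4)/14 = (3/14)*(-297/4) = -891/56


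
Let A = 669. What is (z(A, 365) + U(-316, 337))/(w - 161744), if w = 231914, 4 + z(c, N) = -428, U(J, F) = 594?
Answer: 27/11695 ≈ 0.0023087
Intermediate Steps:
z(c, N) = -432 (z(c, N) = -4 - 428 = -432)
(z(A, 365) + U(-316, 337))/(w - 161744) = (-432 + 594)/(231914 - 161744) = 162/70170 = 162*(1/70170) = 27/11695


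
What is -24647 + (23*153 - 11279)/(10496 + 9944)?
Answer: -12594811/511 ≈ -24647.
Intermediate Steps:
-24647 + (23*153 - 11279)/(10496 + 9944) = -24647 + (3519 - 11279)/20440 = -24647 - 7760*1/20440 = -24647 - 194/511 = -12594811/511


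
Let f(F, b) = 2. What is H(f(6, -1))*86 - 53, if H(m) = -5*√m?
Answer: -53 - 430*√2 ≈ -661.11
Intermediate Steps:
H(f(6, -1))*86 - 53 = -5*√2*86 - 53 = -430*√2 - 53 = -53 - 430*√2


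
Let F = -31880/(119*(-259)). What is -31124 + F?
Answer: -959240924/30821 ≈ -31123.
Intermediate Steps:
F = 31880/30821 (F = -31880/(-30821) = -31880*(-1/30821) = 31880/30821 ≈ 1.0344)
-31124 + F = -31124 + 31880/30821 = -959240924/30821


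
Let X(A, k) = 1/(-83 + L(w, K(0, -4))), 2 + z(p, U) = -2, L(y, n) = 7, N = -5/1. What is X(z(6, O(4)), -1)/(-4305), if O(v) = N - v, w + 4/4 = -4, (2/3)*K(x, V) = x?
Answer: 1/327180 ≈ 3.0564e-6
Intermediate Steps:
K(x, V) = 3*x/2
N = -5 (N = -5*1 = -5)
w = -5 (w = -1 - 4 = -5)
O(v) = -5 - v
z(p, U) = -4 (z(p, U) = -2 - 2 = -4)
X(A, k) = -1/76 (X(A, k) = 1/(-83 + 7) = 1/(-76) = -1/76)
X(z(6, O(4)), -1)/(-4305) = -1/76/(-4305) = -1/76*(-1/4305) = 1/327180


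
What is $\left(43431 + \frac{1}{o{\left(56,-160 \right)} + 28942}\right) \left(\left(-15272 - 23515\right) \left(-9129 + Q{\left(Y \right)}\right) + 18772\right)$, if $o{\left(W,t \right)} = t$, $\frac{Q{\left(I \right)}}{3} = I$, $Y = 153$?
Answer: $\frac{210194008662455333}{14391} \approx 1.4606 \cdot 10^{13}$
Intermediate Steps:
$Q{\left(I \right)} = 3 I$
$\left(43431 + \frac{1}{o{\left(56,-160 \right)} + 28942}\right) \left(\left(-15272 - 23515\right) \left(-9129 + Q{\left(Y \right)}\right) + 18772\right) = \left(43431 + \frac{1}{-160 + 28942}\right) \left(\left(-15272 - 23515\right) \left(-9129 + 3 \cdot 153\right) + 18772\right) = \left(43431 + \frac{1}{28782}\right) \left(- 38787 \left(-9129 + 459\right) + 18772\right) = \left(43431 + \frac{1}{28782}\right) \left(\left(-38787\right) \left(-8670\right) + 18772\right) = \frac{1250031043 \left(336283290 + 18772\right)}{28782} = \frac{1250031043}{28782} \cdot 336302062 = \frac{210194008662455333}{14391}$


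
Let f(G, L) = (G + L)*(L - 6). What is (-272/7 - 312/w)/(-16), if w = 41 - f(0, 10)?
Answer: 307/14 ≈ 21.929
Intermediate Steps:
f(G, L) = (-6 + L)*(G + L) (f(G, L) = (G + L)*(-6 + L) = (-6 + L)*(G + L))
w = 1 (w = 41 - (10**2 - 6*0 - 6*10 + 0*10) = 41 - (100 + 0 - 60 + 0) = 41 - 1*40 = 41 - 40 = 1)
(-272/7 - 312/w)/(-16) = (-272/7 - 312/1)/(-16) = (-272*1/7 - 312*1)*(-1/16) = (-272/7 - 312)*(-1/16) = -2456/7*(-1/16) = 307/14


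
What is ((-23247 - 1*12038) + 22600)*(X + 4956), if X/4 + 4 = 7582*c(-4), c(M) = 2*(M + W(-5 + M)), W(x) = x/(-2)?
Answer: -447374580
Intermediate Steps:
W(x) = -x/2 (W(x) = x*(-1/2) = -x/2)
c(M) = 5 + M (c(M) = 2*(M - (-5 + M)/2) = 2*(M + (5/2 - M/2)) = 2*(5/2 + M/2) = 5 + M)
X = 30312 (X = -16 + 4*(7582*(5 - 4)) = -16 + 4*(7582*1) = -16 + 4*7582 = -16 + 30328 = 30312)
((-23247 - 1*12038) + 22600)*(X + 4956) = ((-23247 - 1*12038) + 22600)*(30312 + 4956) = ((-23247 - 12038) + 22600)*35268 = (-35285 + 22600)*35268 = -12685*35268 = -447374580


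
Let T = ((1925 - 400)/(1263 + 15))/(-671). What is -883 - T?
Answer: -12413189/14058 ≈ -883.00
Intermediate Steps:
T = -25/14058 (T = (1525/1278)*(-1/671) = -25/14058 ≈ -0.0017783)
-883 - T = -883 - 1*(-25/14058) = -883 + 25/14058 = -12413189/14058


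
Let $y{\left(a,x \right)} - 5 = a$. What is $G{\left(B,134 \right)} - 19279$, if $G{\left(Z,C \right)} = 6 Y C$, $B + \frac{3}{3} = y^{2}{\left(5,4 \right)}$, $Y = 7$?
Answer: $-13651$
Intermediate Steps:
$y{\left(a,x \right)} = 5 + a$
$B = 99$ ($B = -1 + \left(5 + 5\right)^{2} = -1 + 10^{2} = -1 + 100 = 99$)
$G{\left(Z,C \right)} = 42 C$ ($G{\left(Z,C \right)} = 6 \cdot 7 C = 42 C$)
$G{\left(B,134 \right)} - 19279 = 42 \cdot 134 - 19279 = 5628 - 19279 = -13651$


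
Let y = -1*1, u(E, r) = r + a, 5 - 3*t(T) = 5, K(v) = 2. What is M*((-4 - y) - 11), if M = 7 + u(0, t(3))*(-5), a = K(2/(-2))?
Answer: 42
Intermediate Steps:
t(T) = 0 (t(T) = 5/3 - ⅓*5 = 5/3 - 5/3 = 0)
a = 2
u(E, r) = 2 + r (u(E, r) = r + 2 = 2 + r)
y = -1
M = -3 (M = 7 + (2 + 0)*(-5) = 7 + 2*(-5) = 7 - 10 = -3)
M*((-4 - y) - 11) = -3*((-4 - 1*(-1)) - 11) = -3*((-4 + 1) - 11) = -3*(-3 - 11) = -3*(-14) = 42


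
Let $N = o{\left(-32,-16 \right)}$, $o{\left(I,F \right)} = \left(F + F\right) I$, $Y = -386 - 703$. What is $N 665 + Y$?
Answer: $679871$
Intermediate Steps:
$Y = -1089$ ($Y = -386 - 703 = -1089$)
$o{\left(I,F \right)} = 2 F I$
$N = 1024$ ($N = 2 \left(-16\right) \left(-32\right) = 1024$)
$N 665 + Y = 1024 \cdot 665 - 1089 = 680960 - 1089 = 679871$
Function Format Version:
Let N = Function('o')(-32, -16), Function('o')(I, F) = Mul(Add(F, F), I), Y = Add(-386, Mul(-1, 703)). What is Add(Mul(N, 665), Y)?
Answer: 679871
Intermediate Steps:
Y = -1089 (Y = Add(-386, -703) = -1089)
Function('o')(I, F) = Mul(2, F, I) (Function('o')(I, F) = Mul(Mul(2, F), I) = Mul(2, F, I))
N = 1024 (N = Mul(2, -16, -32) = 1024)
Add(Mul(N, 665), Y) = Add(Mul(1024, 665), -1089) = Add(680960, -1089) = 679871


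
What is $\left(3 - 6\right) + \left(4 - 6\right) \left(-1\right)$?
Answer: $-1$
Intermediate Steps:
$\left(3 - 6\right) + \left(4 - 6\right) \left(-1\right) = \left(3 - 6\right) - -2 = -3 + 2 = -1$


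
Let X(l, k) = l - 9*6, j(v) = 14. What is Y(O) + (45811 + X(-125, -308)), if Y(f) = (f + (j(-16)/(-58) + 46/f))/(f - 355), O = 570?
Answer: 81091632922/1776975 ≈ 45635.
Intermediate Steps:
X(l, k) = -54 + l (X(l, k) = l - 54 = -54 + l)
Y(f) = (-7/29 + f + 46/f)/(-355 + f) (Y(f) = (f + (14/(-58) + 46/f))/(f - 355) = (f + (14*(-1/58) + 46/f))/(-355 + f) = (f + (-7/29 + 46/f))/(-355 + f) = (-7/29 + f + 46/f)/(-355 + f))
Y(O) + (45811 + X(-125, -308)) = (46 + 570² - 7/29*570)/(570*(-355 + 570)) + (45811 + (-54 - 125)) = (1/570)*(46 + 324900 - 3990/29)/215 + (45811 - 179) = (1/570)*(1/215)*(9419444/29) + 45632 = 4709722/1776975 + 45632 = 81091632922/1776975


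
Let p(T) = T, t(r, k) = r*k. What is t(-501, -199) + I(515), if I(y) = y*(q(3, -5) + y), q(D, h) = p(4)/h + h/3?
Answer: 1090961/3 ≈ 3.6365e+5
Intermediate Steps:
t(r, k) = k*r
q(D, h) = 4/h + h/3
I(y) = y*(-37/15 + y) (I(y) = y*((4/(-5) + (1/3)*(-5)) + y) = y*((4*(-1/5) - 5/3) + y) = y*((-4/5 - 5/3) + y) = y*(-37/15 + y))
t(-501, -199) + I(515) = -199*(-501) + (1/15)*515*(-37 + 15*515) = 99699 + (1/15)*515*(-37 + 7725) = 99699 + (1/15)*515*7688 = 99699 + 791864/3 = 1090961/3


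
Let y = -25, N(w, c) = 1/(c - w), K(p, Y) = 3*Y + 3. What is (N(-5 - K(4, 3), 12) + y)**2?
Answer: 524176/841 ≈ 623.28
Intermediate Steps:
K(p, Y) = 3 + 3*Y
(N(-5 - K(4, 3), 12) + y)**2 = (1/(12 - (-5 - (3 + 3*3))) - 25)**2 = (1/(12 - (-5 - (3 + 9))) - 25)**2 = (1/(12 - (-5 - 1*12)) - 25)**2 = (1/(12 - (-5 - 12)) - 25)**2 = (1/(12 - 1*(-17)) - 25)**2 = (1/(12 + 17) - 25)**2 = (1/29 - 25)**2 = (-724/29)**2 = 524176/841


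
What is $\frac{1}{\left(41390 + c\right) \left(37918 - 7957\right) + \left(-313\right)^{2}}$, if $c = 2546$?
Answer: $\frac{1}{1316464465} \approx 7.5961 \cdot 10^{-10}$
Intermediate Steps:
$\frac{1}{\left(41390 + c\right) \left(37918 - 7957\right) + \left(-313\right)^{2}} = \frac{1}{\left(41390 + 2546\right) \left(37918 - 7957\right) + \left(-313\right)^{2}} = \frac{1}{43936 \cdot 29961 + 97969} = \frac{1}{1316366496 + 97969} = \frac{1}{1316464465}$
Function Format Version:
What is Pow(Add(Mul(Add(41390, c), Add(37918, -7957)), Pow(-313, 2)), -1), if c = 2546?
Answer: Rational(1, 1316464465) ≈ 7.5961e-10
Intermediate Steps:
Pow(Add(Mul(Add(41390, c), Add(37918, -7957)), Pow(-313, 2)), -1) = Pow(Add(Mul(Add(41390, 2546), Add(37918, -7957)), Pow(-313, 2)), -1) = Pow(Add(Mul(43936, 29961), 97969), -1) = Pow(Add(1316366496, 97969), -1) = Pow(1316464465, -1) = Rational(1, 1316464465)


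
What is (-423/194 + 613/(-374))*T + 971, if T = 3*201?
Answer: -24163474/18139 ≈ -1332.1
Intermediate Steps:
T = 603
(-423/194 + 613/(-374))*T + 971 = (-423/194 + 613/(-374))*603 + 971 = (-423*1/194 + 613*(-1/374))*603 + 971 = (-423/194 - 613/374)*603 + 971 = -69281/18139*603 + 971 = -41776443/18139 + 971 = -24163474/18139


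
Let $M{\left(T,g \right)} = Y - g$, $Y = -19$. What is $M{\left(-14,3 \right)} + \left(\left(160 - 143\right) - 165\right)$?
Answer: $-170$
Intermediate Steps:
$M{\left(T,g \right)} = -19 - g$
$M{\left(-14,3 \right)} + \left(\left(160 - 143\right) - 165\right) = \left(-19 - 3\right) + \left(\left(160 - 143\right) - 165\right) = \left(-19 - 3\right) + \left(17 - 165\right) = -22 - 148 = -170$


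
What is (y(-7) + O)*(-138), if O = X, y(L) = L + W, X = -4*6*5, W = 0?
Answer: 17526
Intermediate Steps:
X = -120 (X = -24*5 = -120)
y(L) = L (y(L) = L + 0 = L)
O = -120
(y(-7) + O)*(-138) = (-7 - 120)*(-138) = -127*(-138) = 17526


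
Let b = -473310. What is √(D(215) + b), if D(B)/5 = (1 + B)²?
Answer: 3*I*√26670 ≈ 489.93*I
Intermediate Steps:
D(B) = 5*(1 + B)²
√(D(215) + b) = √(5*(1 + 215)² - 473310) = √(5*216² - 473310) = √(5*46656 - 473310) = √(233280 - 473310) = √(-240030) = 3*I*√26670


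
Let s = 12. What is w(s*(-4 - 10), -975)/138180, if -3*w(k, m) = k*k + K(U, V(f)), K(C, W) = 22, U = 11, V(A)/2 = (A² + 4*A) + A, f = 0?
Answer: -14123/207270 ≈ -0.068138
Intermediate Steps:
V(A) = 2*A² + 10*A (V(A) = 2*((A² + 4*A) + A) = 2*(A² + 5*A) = 2*A² + 10*A)
w(k, m) = -22/3 - k²/3 (w(k, m) = -(k*k + 22)/3 = -(k² + 22)/3 = -(22 + k²)/3 = -22/3 - k²/3)
w(s*(-4 - 10), -975)/138180 = (-22/3 - 144*(-4 - 10)²/3)/138180 = (-22/3 - (12*(-14))²/3)*(1/138180) = (-22/3 - ⅓*(-168)²)*(1/138180) = (-22/3 - ⅓*28224)*(1/138180) = (-22/3 - 9408)*(1/138180) = -28246/3*1/138180 = -14123/207270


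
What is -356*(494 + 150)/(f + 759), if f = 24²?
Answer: -2576/15 ≈ -171.73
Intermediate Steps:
f = 576
-356*(494 + 150)/(f + 759) = -356*(494 + 150)/(576 + 759) = -229264/1335 = -356*644/1335 = -2576/15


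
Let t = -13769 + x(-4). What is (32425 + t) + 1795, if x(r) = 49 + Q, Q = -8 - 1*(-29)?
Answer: 20521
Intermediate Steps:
Q = 21 (Q = -8 + 29 = 21)
x(r) = 70 (x(r) = 49 + 21 = 70)
t = -13699 (t = -13769 + 70 = -13699)
(32425 + t) + 1795 = (32425 - 13699) + 1795 = 18726 + 1795 = 20521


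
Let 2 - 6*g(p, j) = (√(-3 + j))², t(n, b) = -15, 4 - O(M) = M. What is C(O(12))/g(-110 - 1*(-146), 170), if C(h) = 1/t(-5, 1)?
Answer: 2/825 ≈ 0.0024242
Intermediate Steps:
O(M) = 4 - M
g(p, j) = ⅚ - j/6 (g(p, j) = ⅓ - (-½ + j/6) = ⅓ - (-3 + j)/6 = ⅓ + (½ - j/6) = ⅚ - j/6)
C(h) = -1/15 (C(h) = 1/(-15) = -1/15)
C(O(12))/g(-110 - 1*(-146), 170) = -1/(15*(⅚ - ⅙*170)) = -1/(15*(⅚ - 85/3)) = -1/(15*(-55/2)) = -1/15*(-2/55) = 2/825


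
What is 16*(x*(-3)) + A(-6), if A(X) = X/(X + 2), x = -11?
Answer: 1059/2 ≈ 529.50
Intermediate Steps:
A(X) = X/(2 + X)
16*(x*(-3)) + A(-6) = 16*(-11*(-3)) - 6/(2 - 6) = 16*33 - 6/(-4) = 528 - 6*(-¼) = 528 + 3/2 = 1059/2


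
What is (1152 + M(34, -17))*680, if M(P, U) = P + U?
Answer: 794920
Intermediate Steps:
(1152 + M(34, -17))*680 = (1152 + (34 - 17))*680 = (1152 + 17)*680 = 1169*680 = 794920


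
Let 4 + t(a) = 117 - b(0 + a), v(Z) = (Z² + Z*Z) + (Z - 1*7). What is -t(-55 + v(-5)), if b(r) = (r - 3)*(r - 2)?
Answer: 267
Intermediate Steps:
b(r) = (-3 + r)*(-2 + r)
v(Z) = -7 + Z + 2*Z² (v(Z) = (Z² + Z²) + (Z - 7) = 2*Z² + (-7 + Z) = -7 + Z + 2*Z²)
t(a) = 107 - a² + 5*a (t(a) = -4 + (117 - (6 + (0 + a)² - 5*(0 + a))) = -4 + (117 - (6 + a² - 5*a)) = -4 + (117 + (-6 - a² + 5*a)) = -4 + (111 - a² + 5*a) = 107 - a² + 5*a)
-t(-55 + v(-5)) = -(107 - (-55 + (-7 - 5 + 2*(-5)²))² + 5*(-55 + (-7 - 5 + 2*(-5)²))) = -(107 - (-55 + (-7 - 5 + 2*25))² + 5*(-55 + (-7 - 5 + 2*25))) = -(107 - (-55 + (-7 - 5 + 50))² + 5*(-55 + (-7 - 5 + 50))) = -(107 - (-55 + 38)² + 5*(-55 + 38)) = -(107 - 1*(-17)² + 5*(-17)) = -(107 - 1*289 - 85) = -(107 - 289 - 85) = -1*(-267) = 267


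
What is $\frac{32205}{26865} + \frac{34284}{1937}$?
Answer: $\frac{65561383}{3469167} \approx 18.898$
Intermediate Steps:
$\frac{32205}{26865} + \frac{34284}{1937} = 32205 \cdot \frac{1}{26865} + 34284 \cdot \frac{1}{1937} = \frac{2147}{1791} + \frac{34284}{1937} = \frac{65561383}{3469167}$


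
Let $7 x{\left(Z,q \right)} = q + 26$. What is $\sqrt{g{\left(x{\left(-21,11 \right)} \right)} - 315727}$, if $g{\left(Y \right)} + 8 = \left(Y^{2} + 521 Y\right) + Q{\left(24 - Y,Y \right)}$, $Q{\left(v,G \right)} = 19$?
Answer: $\frac{4 i \sqrt{958361}}{7} \approx 559.41 i$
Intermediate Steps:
$x{\left(Z,q \right)} = \frac{26}{7} + \frac{q}{7}$ ($x{\left(Z,q \right)} = \frac{q + 26}{7} = \frac{26 + q}{7} = \frac{26}{7} + \frac{q}{7}$)
$g{\left(Y \right)} = 11 + Y^{2} + 521 Y$ ($g{\left(Y \right)} = -8 + \left(\left(Y^{2} + 521 Y\right) + 19\right) = -8 + \left(19 + Y^{2} + 521 Y\right) = 11 + Y^{2} + 521 Y$)
$\sqrt{g{\left(x{\left(-21,11 \right)} \right)} - 315727} = \sqrt{\left(11 + \left(\frac{26}{7} + \frac{1}{7} \cdot 11\right)^{2} + 521 \left(\frac{26}{7} + \frac{1}{7} \cdot 11\right)\right) - 315727} = \sqrt{\left(11 + \left(\frac{26}{7} + \frac{11}{7}\right)^{2} + 521 \left(\frac{26}{7} + \frac{11}{7}\right)\right) - 315727} = \sqrt{\left(11 + \left(\frac{37}{7}\right)^{2} + 521 \cdot \frac{37}{7}\right) - 315727} = \sqrt{\left(11 + \frac{1369}{49} + \frac{19277}{7}\right) - 315727} = \sqrt{\frac{136847}{49} - 315727} = \sqrt{- \frac{15333776}{49}} = \frac{4 i \sqrt{958361}}{7}$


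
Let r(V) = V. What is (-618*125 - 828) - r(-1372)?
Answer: -76706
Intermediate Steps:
(-618*125 - 828) - r(-1372) = (-618*125 - 828) - 1*(-1372) = (-77250 - 828) + 1372 = -78078 + 1372 = -76706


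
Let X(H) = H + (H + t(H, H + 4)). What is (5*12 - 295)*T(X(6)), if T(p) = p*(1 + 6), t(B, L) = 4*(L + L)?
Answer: -151340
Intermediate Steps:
t(B, L) = 8*L (t(B, L) = 4*(2*L) = 8*L)
X(H) = 32 + 10*H (X(H) = H + (H + 8*(H + 4)) = H + (H + 8*(4 + H)) = H + (H + (32 + 8*H)) = H + (32 + 9*H) = 32 + 10*H)
T(p) = 7*p (T(p) = p*7 = 7*p)
(5*12 - 295)*T(X(6)) = (5*12 - 295)*(7*(32 + 10*6)) = (60 - 295)*(7*(32 + 60)) = -1645*92 = -235*644 = -151340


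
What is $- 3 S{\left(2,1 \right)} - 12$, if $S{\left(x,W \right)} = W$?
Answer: $-15$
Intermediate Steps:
$- 3 S{\left(2,1 \right)} - 12 = \left(-3\right) 1 - 12 = -3 - 12 = -15$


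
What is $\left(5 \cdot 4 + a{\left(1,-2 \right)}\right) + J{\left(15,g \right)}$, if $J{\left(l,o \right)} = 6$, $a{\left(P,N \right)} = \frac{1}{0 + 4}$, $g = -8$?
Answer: $\frac{105}{4} \approx 26.25$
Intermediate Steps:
$a{\left(P,N \right)} = \frac{1}{4}$
$\left(5 \cdot 4 + a{\left(1,-2 \right)}\right) + J{\left(15,g \right)} = \left(5 \cdot 4 + \frac{1}{4}\right) + 6 = \left(20 + \frac{1}{4}\right) + 6 = \frac{81}{4} + 6 = \frac{105}{4}$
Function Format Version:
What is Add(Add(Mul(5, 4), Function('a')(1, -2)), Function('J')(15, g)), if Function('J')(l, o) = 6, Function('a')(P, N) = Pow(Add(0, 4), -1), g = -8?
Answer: Rational(105, 4) ≈ 26.250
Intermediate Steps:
Function('a')(P, N) = Rational(1, 4) (Function('a')(P, N) = Pow(4, -1) = Rational(1, 4))
Add(Add(Mul(5, 4), Function('a')(1, -2)), Function('J')(15, g)) = Add(Add(Mul(5, 4), Rational(1, 4)), 6) = Add(Add(20, Rational(1, 4)), 6) = Add(Rational(81, 4), 6) = Rational(105, 4)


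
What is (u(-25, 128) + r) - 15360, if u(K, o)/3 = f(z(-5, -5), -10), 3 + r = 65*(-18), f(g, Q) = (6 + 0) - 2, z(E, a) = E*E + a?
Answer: -16521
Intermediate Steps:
z(E, a) = a + E² (z(E, a) = E² + a = a + E²)
f(g, Q) = 4 (f(g, Q) = 6 - 2 = 4)
r = -1173 (r = -3 + 65*(-18) = -3 - 1170 = -1173)
u(K, o) = 12 (u(K, o) = 3*4 = 12)
(u(-25, 128) + r) - 15360 = (12 - 1173) - 15360 = -1161 - 15360 = -16521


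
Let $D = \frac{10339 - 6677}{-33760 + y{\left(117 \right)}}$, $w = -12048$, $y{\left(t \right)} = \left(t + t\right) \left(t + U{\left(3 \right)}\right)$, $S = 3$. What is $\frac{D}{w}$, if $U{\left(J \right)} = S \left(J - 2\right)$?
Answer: $\frac{1831}{34216320} \approx 5.3512 \cdot 10^{-5}$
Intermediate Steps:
$U{\left(J \right)} = -6 + 3 J$ ($U{\left(J \right)} = 3 \left(J - 2\right) = 3 \left(-2 + J\right) = -6 + 3 J$)
$y{\left(t \right)} = 2 t \left(3 + t\right)$ ($y{\left(t \right)} = \left(t + t\right) \left(t + \left(-6 + 3 \cdot 3\right)\right) = 2 t \left(t + \left(-6 + 9\right)\right) = 2 t \left(t + 3\right) = 2 t \left(3 + t\right)$)
$D = - \frac{1831}{2840}$ ($D = \frac{10339 - 6677}{-33760 + 2 \cdot 117 \left(3 + 117\right)} = \frac{3662}{-33760 + 2 \cdot 117 \cdot 120} = \frac{3662}{-33760 + 28080} = \frac{3662}{-5680} = 3662 \left(- \frac{1}{5680}\right) = - \frac{1831}{2840} \approx -0.64472$)
$\frac{D}{w} = - \frac{1831}{2840 \left(-12048\right)} = \left(- \frac{1831}{2840}\right) \left(- \frac{1}{12048}\right) = \frac{1831}{34216320}$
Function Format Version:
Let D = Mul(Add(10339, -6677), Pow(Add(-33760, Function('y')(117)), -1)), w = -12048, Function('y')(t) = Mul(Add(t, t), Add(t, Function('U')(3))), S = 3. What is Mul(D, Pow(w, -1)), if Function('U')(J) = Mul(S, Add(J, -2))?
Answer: Rational(1831, 34216320) ≈ 5.3512e-5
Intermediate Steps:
Function('U')(J) = Add(-6, Mul(3, J)) (Function('U')(J) = Mul(3, Add(J, -2)) = Mul(3, Add(-2, J)) = Add(-6, Mul(3, J)))
Function('y')(t) = Mul(2, t, Add(3, t)) (Function('y')(t) = Mul(Add(t, t), Add(t, Add(-6, Mul(3, 3)))) = Mul(Mul(2, t), Add(t, Add(-6, 9))) = Mul(Mul(2, t), Add(t, 3)) = Mul(Mul(2, t), Add(3, t)) = Mul(2, t, Add(3, t)))
D = Rational(-1831, 2840) (D = Mul(Add(10339, -6677), Pow(Add(-33760, Mul(2, 117, Add(3, 117))), -1)) = Mul(3662, Pow(Add(-33760, Mul(2, 117, 120)), -1)) = Mul(3662, Pow(Add(-33760, 28080), -1)) = Mul(3662, Pow(-5680, -1)) = Mul(3662, Rational(-1, 5680)) = Rational(-1831, 2840) ≈ -0.64472)
Mul(D, Pow(w, -1)) = Mul(Rational(-1831, 2840), Pow(-12048, -1)) = Mul(Rational(-1831, 2840), Rational(-1, 12048)) = Rational(1831, 34216320)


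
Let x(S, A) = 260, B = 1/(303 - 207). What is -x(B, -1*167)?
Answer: -260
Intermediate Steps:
B = 1/96 ≈ 0.010417
-x(B, -1*167) = -1*260 = -260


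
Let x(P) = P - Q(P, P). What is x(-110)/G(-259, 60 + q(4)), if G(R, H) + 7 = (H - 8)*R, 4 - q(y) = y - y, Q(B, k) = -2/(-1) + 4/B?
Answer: 6158/798105 ≈ 0.0077158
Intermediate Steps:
Q(B, k) = 2 + 4/B (Q(B, k) = -2*(-1) + 4/B = 2 + 4/B)
x(P) = -2 + P - 4/P (x(P) = P - (2 + 4/P) = P + (-2 - 4/P) = -2 + P - 4/P)
q(y) = 4 (q(y) = 4 - (y - y) = 4 - 1*0 = 4 + 0 = 4)
G(R, H) = -7 + R*(-8 + H) (G(R, H) = -7 + (H - 8)*R = -7 + (-8 + H)*R = -7 + R*(-8 + H))
x(-110)/G(-259, 60 + q(4)) = (-2 - 110 - 4/(-110))/(-7 - 8*(-259) + (60 + 4)*(-259)) = (-2 - 110 - 4*(-1/110))/(-7 + 2072 + 64*(-259)) = (-2 - 110 + 2/55)/(-7 + 2072 - 16576) = -6158/55/(-14511) = -6158/55*(-1/14511) = 6158/798105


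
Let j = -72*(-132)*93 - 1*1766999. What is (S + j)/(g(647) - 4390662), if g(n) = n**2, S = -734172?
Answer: 1617299/3972053 ≈ 0.40717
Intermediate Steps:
j = -883127 (j = 9504*93 - 1766999 = 883872 - 1766999 = -883127)
(S + j)/(g(647) - 4390662) = (-734172 - 883127)/(647**2 - 4390662) = -1617299/(418609 - 4390662) = -1617299/(-3972053) = -1617299*(-1/3972053) = 1617299/3972053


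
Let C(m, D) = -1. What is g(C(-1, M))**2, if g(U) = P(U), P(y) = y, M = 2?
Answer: 1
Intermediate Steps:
g(U) = U
g(C(-1, M))**2 = (-1)**2 = 1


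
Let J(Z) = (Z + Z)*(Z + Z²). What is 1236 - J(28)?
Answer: -44236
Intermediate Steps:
J(Z) = 2*Z*(Z + Z²) (J(Z) = (2*Z)*(Z + Z²) = 2*Z*(Z + Z²))
1236 - J(28) = 1236 - 2*28²*(1 + 28) = 1236 - 2*784*29 = 1236 - 1*45472 = 1236 - 45472 = -44236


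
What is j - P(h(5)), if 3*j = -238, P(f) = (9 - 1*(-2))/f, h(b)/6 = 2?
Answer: -321/4 ≈ -80.250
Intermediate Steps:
h(b) = 12 (h(b) = 6*2 = 12)
P(f) = 11/f (P(f) = (9 + 2)/f = 11/f)
j = -238/3 (j = (1/3)*(-238) = -238/3 ≈ -79.333)
j - P(h(5)) = -238/3 - 11/12 = -321/4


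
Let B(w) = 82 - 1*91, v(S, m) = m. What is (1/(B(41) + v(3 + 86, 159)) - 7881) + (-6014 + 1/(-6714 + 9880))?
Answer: -1649683046/118725 ≈ -13895.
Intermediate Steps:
B(w) = -9 (B(w) = 82 - 91 = -9)
(1/(B(41) + v(3 + 86, 159)) - 7881) + (-6014 + 1/(-6714 + 9880)) = (1/(-9 + 159) - 7881) + (-6014 + 1/(-6714 + 9880)) = (1/150 - 7881) + (-6014 + 1/3166) = -1182149/150 - 19040323/3166 = -1649683046/118725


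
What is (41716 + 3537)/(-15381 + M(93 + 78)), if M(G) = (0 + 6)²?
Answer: -45253/15345 ≈ -2.9490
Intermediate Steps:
M(G) = 36 (M(G) = 6² = 36)
(41716 + 3537)/(-15381 + M(93 + 78)) = (41716 + 3537)/(-15381 + 36) = 45253/(-15345) = 45253*(-1/15345) = -45253/15345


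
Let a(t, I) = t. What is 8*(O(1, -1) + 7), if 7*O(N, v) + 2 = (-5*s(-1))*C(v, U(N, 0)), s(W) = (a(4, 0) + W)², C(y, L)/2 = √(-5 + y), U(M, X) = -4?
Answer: 376/7 - 720*I*√6/7 ≈ 53.714 - 251.95*I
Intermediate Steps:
C(y, L) = 2*√(-5 + y)
s(W) = (4 + W)²
O(N, v) = -2/7 - 90*√(-5 + v)/7 (O(N, v) = -2/7 + ((-5*(4 - 1)²)*(2*√(-5 + v)))/7 = -2/7 + ((-5*3²)*(2*√(-5 + v)))/7 = -2/7 + ((-5*9)*(2*√(-5 + v)))/7 = -2/7 + (-90*√(-5 + v))/7 = -2/7 - 90*√(-5 + v)/7)
8*(O(1, -1) + 7) = 8*((-2/7 - 90*√(-5 - 1)/7) + 7) = 8*((-2/7 - 90*I*√6/7) + 7) = 8*(47/7 - 90*I*√6/7) = 376/7 - 720*I*√6/7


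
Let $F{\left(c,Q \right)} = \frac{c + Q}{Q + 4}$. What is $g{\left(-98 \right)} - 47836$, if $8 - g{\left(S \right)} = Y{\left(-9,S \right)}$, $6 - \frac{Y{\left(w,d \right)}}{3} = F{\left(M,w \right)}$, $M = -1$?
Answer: $-47840$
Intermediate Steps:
$F{\left(c,Q \right)} = \frac{Q + c}{4 + Q}$
$Y{\left(w,d \right)} = 18 - \frac{3 \left(-1 + w\right)}{4 + w}$ ($Y{\left(w,d \right)} = 18 - 3 \frac{w - 1}{4 + w} = 18 - 3 \frac{-1 + w}{4 + w} = 18 - \frac{3 \left(-1 + w\right)}{4 + w}$)
$g{\left(S \right)} = -4$ ($g{\left(S \right)} = 8 - \frac{15 \left(5 - 9\right)}{4 - 9} = 8 - 15 \frac{1}{-5} \left(-4\right) = 8 - 15 \left(- \frac{1}{5}\right) \left(-4\right) = 8 - 12 = -4$)
$g{\left(-98 \right)} - 47836 = -4 - 47836 = -47840$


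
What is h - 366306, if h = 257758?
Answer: -108548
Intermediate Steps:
h - 366306 = 257758 - 366306 = -108548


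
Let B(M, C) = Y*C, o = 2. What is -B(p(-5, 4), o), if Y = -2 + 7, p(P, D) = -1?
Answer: -10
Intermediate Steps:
Y = 5
B(M, C) = 5*C
-B(p(-5, 4), o) = -5*2 = -1*10 = -10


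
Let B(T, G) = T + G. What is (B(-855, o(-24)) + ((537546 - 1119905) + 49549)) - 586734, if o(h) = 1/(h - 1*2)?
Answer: -29130375/26 ≈ -1.1204e+6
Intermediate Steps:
o(h) = 1/(-2 + h) (o(h) = 1/(h - 2) = 1/(-2 + h))
B(T, G) = G + T
(B(-855, o(-24)) + ((537546 - 1119905) + 49549)) - 586734 = ((1/(-2 - 24) - 855) + ((537546 - 1119905) + 49549)) - 586734 = ((1/(-26) - 855) + (-582359 + 49549)) - 586734 = ((-1/26 - 855) - 532810) - 586734 = (-22231/26 - 532810) - 586734 = -13875291/26 - 586734 = -29130375/26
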